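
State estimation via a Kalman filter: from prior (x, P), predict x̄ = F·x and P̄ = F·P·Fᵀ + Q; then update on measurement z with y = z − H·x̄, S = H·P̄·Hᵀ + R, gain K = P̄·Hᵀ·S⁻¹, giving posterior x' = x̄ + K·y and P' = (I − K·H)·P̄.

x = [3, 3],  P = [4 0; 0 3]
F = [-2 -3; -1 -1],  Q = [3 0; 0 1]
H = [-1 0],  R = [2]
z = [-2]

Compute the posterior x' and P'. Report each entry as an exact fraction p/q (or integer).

x̄ = F·x = [-15, -6]
P̄ = F·P·Fᵀ + Q = [46 17; 17 8]
y = z − H·x̄ = [-17]
S = H·P̄·Hᵀ + R = [48]
K = P̄·Hᵀ·S⁻¹ = [-23/24; -17/48]
x' = x̄ + K·y = [31/24, 1/48]
P' = (I − K·H)·P̄ = [23/12 17/24; 17/24 95/48]

x' = [31/24, 1/48]
P' = [23/12 17/24; 17/24 95/48]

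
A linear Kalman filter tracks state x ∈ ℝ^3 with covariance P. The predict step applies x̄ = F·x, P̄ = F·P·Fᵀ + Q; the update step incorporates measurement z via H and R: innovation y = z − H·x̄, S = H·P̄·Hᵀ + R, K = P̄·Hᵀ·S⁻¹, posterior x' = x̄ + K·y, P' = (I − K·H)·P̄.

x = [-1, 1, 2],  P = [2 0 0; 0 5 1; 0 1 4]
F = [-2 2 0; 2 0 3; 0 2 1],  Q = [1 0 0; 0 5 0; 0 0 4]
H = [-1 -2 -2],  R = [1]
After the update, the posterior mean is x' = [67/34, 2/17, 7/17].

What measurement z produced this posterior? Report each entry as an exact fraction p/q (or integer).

x̄ = F·x = [4, 4, 4]
P̄ = F·P·Fᵀ + Q = [29 -2 22; -2 49 18; 22 18 32]
S = H·P̄·Hᵀ + R = [578]
K = P̄·Hᵀ·S⁻¹ = [-69/578; -66/289; -61/289]
x' − x̄ = [-69/34, -66/17, -61/17] = K·y
y = (KᵀK)⁻¹·Kᵀ·(x' − x̄) = [17]
z = y + H·x̄ = [17] + [-20] = [-3]

z = [-3]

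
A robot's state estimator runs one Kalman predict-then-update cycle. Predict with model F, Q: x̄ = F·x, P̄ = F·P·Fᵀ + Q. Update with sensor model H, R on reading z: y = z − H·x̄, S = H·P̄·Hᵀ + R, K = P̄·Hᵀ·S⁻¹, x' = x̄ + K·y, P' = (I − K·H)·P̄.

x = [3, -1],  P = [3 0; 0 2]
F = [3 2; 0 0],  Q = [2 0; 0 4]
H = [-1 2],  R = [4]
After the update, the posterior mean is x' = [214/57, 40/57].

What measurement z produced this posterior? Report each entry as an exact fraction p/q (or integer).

x̄ = F·x = [7, 0]
P̄ = F·P·Fᵀ + Q = [37 0; 0 4]
S = H·P̄·Hᵀ + R = [57]
K = P̄·Hᵀ·S⁻¹ = [-37/57; 8/57]
x' − x̄ = [-185/57, 40/57] = K·y
y = (KᵀK)⁻¹·Kᵀ·(x' − x̄) = [5]
z = y + H·x̄ = [5] + [-7] = [-2]

z = [-2]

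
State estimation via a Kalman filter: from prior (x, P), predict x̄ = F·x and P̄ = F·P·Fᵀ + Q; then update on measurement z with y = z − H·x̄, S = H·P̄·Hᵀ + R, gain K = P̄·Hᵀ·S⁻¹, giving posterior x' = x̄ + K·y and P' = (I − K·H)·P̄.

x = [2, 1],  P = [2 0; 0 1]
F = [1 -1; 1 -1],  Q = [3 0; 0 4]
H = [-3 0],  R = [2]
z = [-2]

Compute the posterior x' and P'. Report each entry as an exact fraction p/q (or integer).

x' = [19/28, 47/56]
P' = [3/14 3/28; 3/28 311/56]

x̄ = F·x = [1, 1]
P̄ = F·P·Fᵀ + Q = [6 3; 3 7]
y = z − H·x̄ = [1]
S = H·P̄·Hᵀ + R = [56]
K = P̄·Hᵀ·S⁻¹ = [-9/28; -9/56]
x' = x̄ + K·y = [19/28, 47/56]
P' = (I − K·H)·P̄ = [3/14 3/28; 3/28 311/56]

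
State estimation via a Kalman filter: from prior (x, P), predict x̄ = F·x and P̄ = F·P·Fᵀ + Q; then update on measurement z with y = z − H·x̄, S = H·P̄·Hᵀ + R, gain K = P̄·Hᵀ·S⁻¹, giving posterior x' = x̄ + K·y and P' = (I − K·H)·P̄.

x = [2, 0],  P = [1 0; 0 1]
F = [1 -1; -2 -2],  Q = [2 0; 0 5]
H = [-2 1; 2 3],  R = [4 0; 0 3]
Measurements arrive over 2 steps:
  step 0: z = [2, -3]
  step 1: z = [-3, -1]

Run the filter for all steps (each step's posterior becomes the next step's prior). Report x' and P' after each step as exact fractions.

step 0: x' = [-2562/3959, -2186/3959], P' = [2076/3959 -936/3959; -936/3959 1612/3959]
step 1: x' = [5437748/7328513, -5436383/7328513], P' = [3745914/7328513 -1665372/7328513; -1665372/7328513 2897964/7328513]

step 0: x̄ = F·x = [2, -4]
step 0: P̄ = F·P·Fᵀ + Q = [4 0; 0 13]
step 0: y = z − H·x̄ = [10, 5]
step 0: S = H·P̄·Hᵀ + R = [33 23; 23 136]
step 0: K = P̄·Hᵀ·S⁻¹ = [-1272/3959 448/3959; 871/3959 988/3959]
step 0: x' = x̄ + K·y = [-2562/3959, -2186/3959]
step 0: P' = (I − K·H)·P̄ = [2076/3959 -936/3959; -936/3959 1612/3959]
step 1: x̄ = F·x = [-376/3959, 9496/3959]
step 1: P̄ = F·P·Fᵀ + Q = [13478/3959 -928/3959; -928/3959 27059/3959]
step 1: y = z − H·x̄ = [-22125/3959, -31695/3959]
step 1: S = H·P̄·Hᵀ + R = [100519/3959 30977/3959; 30977/3959 298184/3959]
step 1: K = P̄·Hᵀ·S⁻¹ = [-2289300/7328513 831904/7328513; 1557177/7328513 1787716/7328513]
step 1: x' = x̄ + K·y = [5437748/7328513, -5436383/7328513]
step 1: P' = (I − K·H)·P̄ = [3745914/7328513 -1665372/7328513; -1665372/7328513 2897964/7328513]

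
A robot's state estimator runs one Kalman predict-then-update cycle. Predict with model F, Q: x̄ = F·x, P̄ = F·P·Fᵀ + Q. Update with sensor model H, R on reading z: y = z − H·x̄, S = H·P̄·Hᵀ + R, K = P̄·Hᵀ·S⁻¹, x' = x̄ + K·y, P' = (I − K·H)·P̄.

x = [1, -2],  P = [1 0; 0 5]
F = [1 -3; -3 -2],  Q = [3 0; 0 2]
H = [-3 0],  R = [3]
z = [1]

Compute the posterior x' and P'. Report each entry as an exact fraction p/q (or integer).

x̄ = F·x = [7, 1]
P̄ = F·P·Fᵀ + Q = [49 27; 27 31]
y = z − H·x̄ = [22]
S = H·P̄·Hᵀ + R = [444]
K = P̄·Hᵀ·S⁻¹ = [-49/148; -27/148]
x' = x̄ + K·y = [-21/74, -223/74]
P' = (I − K·H)·P̄ = [49/148 27/148; 27/148 2401/148]

x' = [-21/74, -223/74]
P' = [49/148 27/148; 27/148 2401/148]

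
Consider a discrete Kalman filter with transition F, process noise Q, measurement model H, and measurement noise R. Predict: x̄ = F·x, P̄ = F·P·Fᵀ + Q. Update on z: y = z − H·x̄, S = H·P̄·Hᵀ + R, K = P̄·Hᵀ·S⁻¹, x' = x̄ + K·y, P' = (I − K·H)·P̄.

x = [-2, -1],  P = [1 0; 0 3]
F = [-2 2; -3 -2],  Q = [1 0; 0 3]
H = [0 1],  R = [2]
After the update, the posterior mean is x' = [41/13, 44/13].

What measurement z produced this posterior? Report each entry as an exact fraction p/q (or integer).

z = [3]

x̄ = F·x = [2, 8]
P̄ = F·P·Fᵀ + Q = [17 -6; -6 24]
S = H·P̄·Hᵀ + R = [26]
K = P̄·Hᵀ·S⁻¹ = [-3/13; 12/13]
x' − x̄ = [15/13, -60/13] = K·y
y = (KᵀK)⁻¹·Kᵀ·(x' − x̄) = [-5]
z = y + H·x̄ = [-5] + [8] = [3]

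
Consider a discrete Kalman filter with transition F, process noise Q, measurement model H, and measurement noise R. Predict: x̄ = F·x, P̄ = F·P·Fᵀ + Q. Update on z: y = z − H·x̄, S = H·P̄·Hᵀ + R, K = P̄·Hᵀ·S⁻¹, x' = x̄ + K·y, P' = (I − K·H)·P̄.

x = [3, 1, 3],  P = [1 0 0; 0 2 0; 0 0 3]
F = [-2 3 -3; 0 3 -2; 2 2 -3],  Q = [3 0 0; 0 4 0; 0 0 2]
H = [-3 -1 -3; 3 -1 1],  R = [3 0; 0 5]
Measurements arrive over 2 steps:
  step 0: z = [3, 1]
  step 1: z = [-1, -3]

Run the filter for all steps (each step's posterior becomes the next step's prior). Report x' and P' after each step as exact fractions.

step 0: x' = [-83906/74911, -112989/74911, 59955/74911], P' = [159324/74911 156684/74911 -210533/74911; 156684/74911 304158/74911 -241614/74911; -210533/74911 -241614/74911 309055/74911]
step 1: x' = [-7843594322/11245023793, 7730336449/11245023793, 8069246781/11245023793], P' = [20260398494/11245023793 19024770918/11245023793 -26458639339/11245023793; 19024770918/11245023793 38649948402/11245023793 -29539249752/11245023793; -26458639339/11245023793 -29539249752/11245023793 39052880055/11245023793]

step 0: x̄ = F·x = [-12, -3, -1]
step 0: P̄ = F·P·Fᵀ + Q = [52 36 35; 36 34 30; 35 30 41]
step 0: y = z − H·x̄ = [-39, 35]
step 0: S = H·P̄·Hᵀ + R = [1900 -917; -917 482]
step 0: K = P̄·Hᵀ·S⁻¹ = [-1019/74911 22151/74911; -16456/74911 -15144/74911; -17984/74911 -16186/74911]
step 0: x' = x̄ + K·y = [-83906/74911, -112989/74911, 59955/74911]
step 0: P' = (I − K·H)·P̄ = [159324/74911 156684/74911 -210533/74911; 156684/74911 304158/74911 -241614/74911; -210533/74911 -241614/74911 309055/74911]
step 1: x̄ = F·x = [-351020/74911, -458877/74911, -573655/74911]
step 1: P̄ = F·P·Fᵀ + Q = [6323394/74911 6433726/74911 7906725/74911; 6433726/74911 7172654/74911 8602496/74911; 7906725/74911 8602496/74911 11464481/74911]
step 1: y = z − H·x̄ = [-3307813/74911, 943105/74911]
step 1: S = H·P̄·Hᵀ + R = [400026644/74911 -161807043/74911; -161807043/74911 67555238/74911]
step 1: K = P̄·Hᵀ·S⁻¹ = [-143349461/11245023793 3059557045/11245023793; -2368837300/11245023793 -2222977080/11245023793; -2747824132/11245023793 -2156757642/11245023793]
step 1: x' = x̄ + K·y = [-7843594322/11245023793, 7730336449/11245023793, 8069246781/11245023793]
step 1: P' = (I − K·H)·P̄ = [20260398494/11245023793 19024770918/11245023793 -26458639339/11245023793; 19024770918/11245023793 38649948402/11245023793 -29539249752/11245023793; -26458639339/11245023793 -29539249752/11245023793 39052880055/11245023793]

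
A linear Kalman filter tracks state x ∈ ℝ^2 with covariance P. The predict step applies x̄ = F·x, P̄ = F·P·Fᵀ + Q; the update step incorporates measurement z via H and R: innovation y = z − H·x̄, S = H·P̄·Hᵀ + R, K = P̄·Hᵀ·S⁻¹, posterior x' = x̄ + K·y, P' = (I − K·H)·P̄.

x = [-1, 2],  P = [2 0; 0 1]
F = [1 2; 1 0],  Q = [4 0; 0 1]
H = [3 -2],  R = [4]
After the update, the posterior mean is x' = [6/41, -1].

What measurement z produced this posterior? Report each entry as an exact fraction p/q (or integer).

x̄ = F·x = [3, -1]
P̄ = F·P·Fᵀ + Q = [10 2; 2 3]
S = H·P̄·Hᵀ + R = [82]
K = P̄·Hᵀ·S⁻¹ = [13/41; 0]
x' − x̄ = [-117/41, 0] = K·y
y = (KᵀK)⁻¹·Kᵀ·(x' − x̄) = [-9]
z = y + H·x̄ = [-9] + [11] = [2]

z = [2]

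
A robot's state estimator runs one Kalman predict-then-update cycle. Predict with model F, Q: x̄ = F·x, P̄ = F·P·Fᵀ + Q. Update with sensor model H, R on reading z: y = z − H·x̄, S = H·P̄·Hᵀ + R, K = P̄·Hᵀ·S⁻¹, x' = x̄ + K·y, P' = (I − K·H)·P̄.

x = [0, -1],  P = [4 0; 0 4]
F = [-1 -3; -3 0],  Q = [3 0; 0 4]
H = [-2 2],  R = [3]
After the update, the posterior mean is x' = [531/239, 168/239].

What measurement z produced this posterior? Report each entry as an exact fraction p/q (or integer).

x̄ = F·x = [3, 0]
P̄ = F·P·Fᵀ + Q = [43 12; 12 40]
S = H·P̄·Hᵀ + R = [239]
K = P̄·Hᵀ·S⁻¹ = [-62/239; 56/239]
x' − x̄ = [-186/239, 168/239] = K·y
y = (KᵀK)⁻¹·Kᵀ·(x' − x̄) = [3]
z = y + H·x̄ = [3] + [-6] = [-3]

z = [-3]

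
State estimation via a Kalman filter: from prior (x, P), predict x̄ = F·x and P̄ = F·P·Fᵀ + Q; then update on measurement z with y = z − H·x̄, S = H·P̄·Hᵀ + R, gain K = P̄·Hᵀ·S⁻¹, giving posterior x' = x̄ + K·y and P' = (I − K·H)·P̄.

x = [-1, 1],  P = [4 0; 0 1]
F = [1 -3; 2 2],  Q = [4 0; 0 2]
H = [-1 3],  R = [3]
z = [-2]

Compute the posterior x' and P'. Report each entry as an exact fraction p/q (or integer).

x' = [-379/103, -192/103]
P' = [3381/206 558/103; 558/103 218/103]

x̄ = F·x = [-4, 0]
P̄ = F·P·Fᵀ + Q = [17 2; 2 22]
y = z − H·x̄ = [-6]
S = H·P̄·Hᵀ + R = [206]
K = P̄·Hᵀ·S⁻¹ = [-11/206; 32/103]
x' = x̄ + K·y = [-379/103, -192/103]
P' = (I − K·H)·P̄ = [3381/206 558/103; 558/103 218/103]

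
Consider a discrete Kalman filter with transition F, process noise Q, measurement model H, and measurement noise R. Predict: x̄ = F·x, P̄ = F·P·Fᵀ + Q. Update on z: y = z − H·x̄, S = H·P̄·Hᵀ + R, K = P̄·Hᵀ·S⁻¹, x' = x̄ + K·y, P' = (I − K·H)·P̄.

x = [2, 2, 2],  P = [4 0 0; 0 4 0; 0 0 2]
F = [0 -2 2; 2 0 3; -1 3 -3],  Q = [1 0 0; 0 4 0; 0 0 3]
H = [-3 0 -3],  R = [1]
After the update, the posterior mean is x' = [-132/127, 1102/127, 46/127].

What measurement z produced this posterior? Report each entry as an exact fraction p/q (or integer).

z = [2]

x̄ = F·x = [0, 10, -2]
P̄ = F·P·Fᵀ + Q = [25 12 -36; 12 38 -26; -36 -26 61]
S = H·P̄·Hᵀ + R = [127]
K = P̄·Hᵀ·S⁻¹ = [33/127; 42/127; -75/127]
x' − x̄ = [-132/127, -168/127, 300/127] = K·y
y = (KᵀK)⁻¹·Kᵀ·(x' − x̄) = [-4]
z = y + H·x̄ = [-4] + [6] = [2]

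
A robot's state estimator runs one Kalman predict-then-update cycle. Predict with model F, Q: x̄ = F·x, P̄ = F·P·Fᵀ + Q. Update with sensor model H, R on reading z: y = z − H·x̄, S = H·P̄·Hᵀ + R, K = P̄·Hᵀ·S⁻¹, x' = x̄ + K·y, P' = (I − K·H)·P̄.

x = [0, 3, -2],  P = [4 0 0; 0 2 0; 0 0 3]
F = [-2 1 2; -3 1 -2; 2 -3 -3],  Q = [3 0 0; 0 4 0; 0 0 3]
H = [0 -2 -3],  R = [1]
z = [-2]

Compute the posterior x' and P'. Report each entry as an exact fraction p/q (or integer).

x' = [-373/649, 4327/649, -2451/649]
P' = [12953/649 15710/649 -10504/649; 15710/649 29862/649 -19884/649; -10504/649 -19884/649 13312/649]

x̄ = F·x = [-1, 7, -3]
P̄ = F·P·Fᵀ + Q = [33 14 -40; 14 54 -12; -40 -12 64]
y = z − H·x̄ = [3]
S = H·P̄·Hᵀ + R = [649]
K = P̄·Hᵀ·S⁻¹ = [92/649; -72/649; -168/649]
x' = x̄ + K·y = [-373/649, 4327/649, -2451/649]
P' = (I − K·H)·P̄ = [12953/649 15710/649 -10504/649; 15710/649 29862/649 -19884/649; -10504/649 -19884/649 13312/649]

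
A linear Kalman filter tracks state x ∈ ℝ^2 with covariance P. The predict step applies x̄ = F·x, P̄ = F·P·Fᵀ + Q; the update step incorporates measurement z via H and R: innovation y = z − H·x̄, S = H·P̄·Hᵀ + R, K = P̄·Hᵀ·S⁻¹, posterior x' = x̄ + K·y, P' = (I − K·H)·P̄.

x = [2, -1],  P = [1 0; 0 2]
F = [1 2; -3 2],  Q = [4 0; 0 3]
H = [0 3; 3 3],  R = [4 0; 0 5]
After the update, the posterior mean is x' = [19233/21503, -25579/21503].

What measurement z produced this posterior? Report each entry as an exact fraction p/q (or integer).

x̄ = F·x = [0, -8]
P̄ = F·P·Fᵀ + Q = [13 5; 5 20]
S = H·P̄·Hᵀ + R = [184 225; 225 392]
K = P̄·Hᵀ·S⁻¹ = [-6270/21503 6561/21503; 6645/21503 300/21503]
x' − x̄ = [19233/21503, 146445/21503] = K·y
y = (KᵀK)⁻¹·Kᵀ·(x' − x̄) = [21, 23]
z = y + H·x̄ = [21, 23] + [-24, -24] = [-3, -1]

z = [-3, -1]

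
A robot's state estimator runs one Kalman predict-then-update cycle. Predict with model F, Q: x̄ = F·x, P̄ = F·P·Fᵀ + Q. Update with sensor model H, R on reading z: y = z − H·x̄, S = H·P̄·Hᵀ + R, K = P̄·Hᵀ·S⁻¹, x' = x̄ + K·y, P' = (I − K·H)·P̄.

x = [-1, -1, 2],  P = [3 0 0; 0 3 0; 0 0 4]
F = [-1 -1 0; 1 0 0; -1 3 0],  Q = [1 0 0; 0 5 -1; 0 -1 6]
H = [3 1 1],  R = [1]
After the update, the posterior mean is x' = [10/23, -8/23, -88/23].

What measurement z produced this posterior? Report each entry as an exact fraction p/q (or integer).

x̄ = F·x = [2, -1, -2]
P̄ = F·P·Fᵀ + Q = [7 -3 -6; -3 8 -4; -6 -4 36]
S = H·P̄·Hᵀ + R = [46]
K = P̄·Hᵀ·S⁻¹ = [6/23; -5/46; 7/23]
x' − x̄ = [-36/23, 15/23, -42/23] = K·y
y = (KᵀK)⁻¹·Kᵀ·(x' − x̄) = [-6]
z = y + H·x̄ = [-6] + [3] = [-3]

z = [-3]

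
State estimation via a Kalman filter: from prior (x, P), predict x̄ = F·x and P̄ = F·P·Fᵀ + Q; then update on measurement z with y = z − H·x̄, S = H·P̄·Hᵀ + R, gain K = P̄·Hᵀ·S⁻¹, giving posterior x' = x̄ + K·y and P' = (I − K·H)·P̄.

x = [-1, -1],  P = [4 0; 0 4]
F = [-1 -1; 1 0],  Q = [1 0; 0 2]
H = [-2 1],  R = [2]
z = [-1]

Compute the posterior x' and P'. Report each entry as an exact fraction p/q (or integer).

x̄ = F·x = [2, -1]
P̄ = F·P·Fᵀ + Q = [9 -4; -4 6]
y = z − H·x̄ = [4]
S = H·P̄·Hᵀ + R = [60]
K = P̄·Hᵀ·S⁻¹ = [-11/30; 7/30]
x' = x̄ + K·y = [8/15, -1/15]
P' = (I − K·H)·P̄ = [14/15 17/15; 17/15 41/15]

x' = [8/15, -1/15]
P' = [14/15 17/15; 17/15 41/15]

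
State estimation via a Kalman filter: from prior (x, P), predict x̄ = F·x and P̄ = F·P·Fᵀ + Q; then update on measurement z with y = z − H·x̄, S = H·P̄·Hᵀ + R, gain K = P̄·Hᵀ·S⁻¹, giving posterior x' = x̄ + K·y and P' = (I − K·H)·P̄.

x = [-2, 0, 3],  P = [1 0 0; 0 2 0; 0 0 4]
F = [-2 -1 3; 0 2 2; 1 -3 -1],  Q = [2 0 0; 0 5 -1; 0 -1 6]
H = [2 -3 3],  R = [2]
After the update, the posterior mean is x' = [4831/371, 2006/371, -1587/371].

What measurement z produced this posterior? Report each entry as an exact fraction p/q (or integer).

z = [-3]

x̄ = F·x = [13, 6, -5]
P̄ = F·P·Fᵀ + Q = [44 20 -8; 20 29 -21; -8 -21 29]
S = H·P̄·Hᵀ + R = [742]
K = P̄·Hᵀ·S⁻¹ = [2/371; -55/371; 67/371]
x' − x̄ = [8/371, -220/371, 268/371] = K·y
y = (KᵀK)⁻¹·Kᵀ·(x' − x̄) = [4]
z = y + H·x̄ = [4] + [-7] = [-3]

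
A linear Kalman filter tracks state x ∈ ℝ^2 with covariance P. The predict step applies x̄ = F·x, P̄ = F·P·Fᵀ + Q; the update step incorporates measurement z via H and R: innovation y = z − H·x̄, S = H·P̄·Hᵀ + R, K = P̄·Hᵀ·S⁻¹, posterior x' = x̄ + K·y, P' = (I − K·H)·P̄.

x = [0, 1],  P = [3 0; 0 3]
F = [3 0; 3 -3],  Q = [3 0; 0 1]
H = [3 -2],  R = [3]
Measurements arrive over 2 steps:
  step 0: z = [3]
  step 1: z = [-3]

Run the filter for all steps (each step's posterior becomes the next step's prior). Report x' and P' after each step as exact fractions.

step 0: x' = [-108/169, -420/169], P' = [3774/169 5607/169; 5607/169 8454/169]
step 1: x' = [44199/28732, 109581/28732], P' = [1246035/545908 1664433/545908; 1664433/545908 2598771/545908]

step 0: x̄ = F·x = [0, -3]
step 0: P̄ = F·P·Fᵀ + Q = [30 27; 27 55]
step 0: y = z − H·x̄ = [-3]
step 0: S = H·P̄·Hᵀ + R = [169]
step 0: K = P̄·Hᵀ·S⁻¹ = [36/169; -29/169]
step 0: x' = x̄ + K·y = [-108/169, -420/169]
step 0: P' = (I − K·H)·P̄ = [3774/169 5607/169; 5607/169 8454/169]
step 1: x̄ = F·x = [-324/169, 72/13]
step 1: P̄ = F·P·Fᵀ + Q = [34473/169 -1269/13; -1269/13 55]
step 1: y = z − H·x̄ = [2337/169]
step 1: S = H·P̄·Hᵀ + R = [545908/169]
step 1: K = P̄·Hᵀ·S⁻¹ = [136413/545908; -68081/545908]
step 1: x' = x̄ + K·y = [44199/28732, 109581/28732]
step 1: P' = (I − K·H)·P̄ = [1246035/545908 1664433/545908; 1664433/545908 2598771/545908]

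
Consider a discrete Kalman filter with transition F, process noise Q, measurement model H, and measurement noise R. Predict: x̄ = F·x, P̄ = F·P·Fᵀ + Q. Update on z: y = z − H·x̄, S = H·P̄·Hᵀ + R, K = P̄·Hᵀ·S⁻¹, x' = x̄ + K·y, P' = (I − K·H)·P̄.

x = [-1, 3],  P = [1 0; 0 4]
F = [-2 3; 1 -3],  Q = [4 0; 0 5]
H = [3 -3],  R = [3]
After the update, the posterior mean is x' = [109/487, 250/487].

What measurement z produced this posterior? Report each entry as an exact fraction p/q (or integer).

x̄ = F·x = [11, -10]
P̄ = F·P·Fᵀ + Q = [44 -38; -38 42]
S = H·P̄·Hᵀ + R = [1461]
K = P̄·Hᵀ·S⁻¹ = [82/487; -80/487]
x' − x̄ = [-5248/487, 5120/487] = K·y
y = (KᵀK)⁻¹·Kᵀ·(x' − x̄) = [-64]
z = y + H·x̄ = [-64] + [63] = [-1]

z = [-1]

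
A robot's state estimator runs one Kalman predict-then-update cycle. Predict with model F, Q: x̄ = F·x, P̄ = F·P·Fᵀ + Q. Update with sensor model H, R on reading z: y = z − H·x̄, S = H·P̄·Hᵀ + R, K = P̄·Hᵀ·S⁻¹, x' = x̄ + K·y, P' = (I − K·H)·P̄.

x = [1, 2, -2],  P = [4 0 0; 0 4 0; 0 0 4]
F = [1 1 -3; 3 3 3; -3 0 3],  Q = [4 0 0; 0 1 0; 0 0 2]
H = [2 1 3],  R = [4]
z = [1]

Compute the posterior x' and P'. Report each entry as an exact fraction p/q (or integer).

x̄ = F·x = [9, 3, -9]
P̄ = F·P·Fᵀ + Q = [48 -12 -48; -12 109 0; -48 0 74]
y = z − H·x̄ = [7]
S = H·P̄·Hᵀ + R = [347]
K = P̄·Hᵀ·S⁻¹ = [-60/347; 85/347; 126/347]
x' = x̄ + K·y = [2703/347, 1636/347, -2241/347]
P' = (I − K·H)·P̄ = [13056/347 936/347 -9096/347; 936/347 30598/347 -10710/347; -9096/347 -10710/347 9802/347]

x' = [2703/347, 1636/347, -2241/347]
P' = [13056/347 936/347 -9096/347; 936/347 30598/347 -10710/347; -9096/347 -10710/347 9802/347]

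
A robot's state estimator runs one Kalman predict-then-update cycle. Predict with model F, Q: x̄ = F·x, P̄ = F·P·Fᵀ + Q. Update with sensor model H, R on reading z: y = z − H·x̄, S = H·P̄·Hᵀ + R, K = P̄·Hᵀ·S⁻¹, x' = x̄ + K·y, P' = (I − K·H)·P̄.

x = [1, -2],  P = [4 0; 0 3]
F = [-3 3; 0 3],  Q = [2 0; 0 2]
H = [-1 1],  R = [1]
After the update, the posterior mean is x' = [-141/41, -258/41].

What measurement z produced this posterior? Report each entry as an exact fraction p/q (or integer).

x̄ = F·x = [-9, -6]
P̄ = F·P·Fᵀ + Q = [65 27; 27 29]
S = H·P̄·Hᵀ + R = [41]
K = P̄·Hᵀ·S⁻¹ = [-38/41; 2/41]
x' − x̄ = [228/41, -12/41] = K·y
y = (KᵀK)⁻¹·Kᵀ·(x' − x̄) = [-6]
z = y + H·x̄ = [-6] + [3] = [-3]

z = [-3]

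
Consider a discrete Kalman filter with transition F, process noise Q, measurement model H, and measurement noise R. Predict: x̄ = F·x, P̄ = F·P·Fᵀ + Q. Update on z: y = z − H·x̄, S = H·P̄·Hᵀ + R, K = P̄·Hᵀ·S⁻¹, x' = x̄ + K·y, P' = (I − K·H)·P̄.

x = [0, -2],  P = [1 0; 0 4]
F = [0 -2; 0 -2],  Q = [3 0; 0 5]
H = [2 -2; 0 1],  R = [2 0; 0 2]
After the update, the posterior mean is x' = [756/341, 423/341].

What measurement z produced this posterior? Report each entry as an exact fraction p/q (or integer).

z = [2, 1]

x̄ = F·x = [4, 4]
P̄ = F·P·Fᵀ + Q = [19 16; 16 21]
S = H·P̄·Hᵀ + R = [34 -10; -10 23]
K = P̄·Hᵀ·S⁻¹ = [149/341 302/341; -10/341 307/341]
x' − x̄ = [-608/341, -941/341] = K·y
y = (KᵀK)⁻¹·Kᵀ·(x' − x̄) = [2, -3]
z = y + H·x̄ = [2, -3] + [0, 4] = [2, 1]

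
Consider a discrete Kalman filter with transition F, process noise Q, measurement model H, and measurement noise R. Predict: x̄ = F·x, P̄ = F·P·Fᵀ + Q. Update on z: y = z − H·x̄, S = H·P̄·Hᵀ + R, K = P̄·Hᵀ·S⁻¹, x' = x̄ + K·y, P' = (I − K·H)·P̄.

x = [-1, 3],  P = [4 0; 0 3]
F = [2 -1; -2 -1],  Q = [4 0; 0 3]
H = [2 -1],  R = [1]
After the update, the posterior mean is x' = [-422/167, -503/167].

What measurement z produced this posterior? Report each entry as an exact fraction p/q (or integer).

x̄ = F·x = [-5, -1]
P̄ = F·P·Fᵀ + Q = [23 -13; -13 22]
S = H·P̄·Hᵀ + R = [167]
K = P̄·Hᵀ·S⁻¹ = [59/167; -48/167]
x' − x̄ = [413/167, -336/167] = K·y
y = (KᵀK)⁻¹·Kᵀ·(x' − x̄) = [7]
z = y + H·x̄ = [7] + [-9] = [-2]

z = [-2]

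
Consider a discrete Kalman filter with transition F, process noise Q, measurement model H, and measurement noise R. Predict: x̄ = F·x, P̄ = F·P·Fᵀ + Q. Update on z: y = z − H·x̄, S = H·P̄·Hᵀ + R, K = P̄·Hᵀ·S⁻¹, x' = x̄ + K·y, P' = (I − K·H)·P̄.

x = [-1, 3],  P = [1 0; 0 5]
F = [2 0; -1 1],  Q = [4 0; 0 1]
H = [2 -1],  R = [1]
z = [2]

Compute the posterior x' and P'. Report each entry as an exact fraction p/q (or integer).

x̄ = F·x = [-2, 4]
P̄ = F·P·Fᵀ + Q = [8 -2; -2 7]
y = z − H·x̄ = [10]
S = H·P̄·Hᵀ + R = [48]
K = P̄·Hᵀ·S⁻¹ = [3/8; -11/48]
x' = x̄ + K·y = [7/4, 41/24]
P' = (I − K·H)·P̄ = [5/4 17/8; 17/8 215/48]

x' = [7/4, 41/24]
P' = [5/4 17/8; 17/8 215/48]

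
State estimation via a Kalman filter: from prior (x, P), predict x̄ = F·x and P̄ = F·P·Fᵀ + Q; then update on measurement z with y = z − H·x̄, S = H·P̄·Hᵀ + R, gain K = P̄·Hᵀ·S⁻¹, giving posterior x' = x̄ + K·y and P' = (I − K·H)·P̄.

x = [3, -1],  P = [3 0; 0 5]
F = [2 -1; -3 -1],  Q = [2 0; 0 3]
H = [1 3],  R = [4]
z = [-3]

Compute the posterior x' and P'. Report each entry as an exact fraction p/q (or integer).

x̄ = F·x = [7, -8]
P̄ = F·P·Fᵀ + Q = [19 -13; -13 35]
y = z − H·x̄ = [14]
S = H·P̄·Hᵀ + R = [260]
K = P̄·Hᵀ·S⁻¹ = [-1/13; 23/65]
x' = x̄ + K·y = [77/13, -198/65]
P' = (I − K·H)·P̄ = [227/13 -77/13; -77/13 159/65]

x' = [77/13, -198/65]
P' = [227/13 -77/13; -77/13 159/65]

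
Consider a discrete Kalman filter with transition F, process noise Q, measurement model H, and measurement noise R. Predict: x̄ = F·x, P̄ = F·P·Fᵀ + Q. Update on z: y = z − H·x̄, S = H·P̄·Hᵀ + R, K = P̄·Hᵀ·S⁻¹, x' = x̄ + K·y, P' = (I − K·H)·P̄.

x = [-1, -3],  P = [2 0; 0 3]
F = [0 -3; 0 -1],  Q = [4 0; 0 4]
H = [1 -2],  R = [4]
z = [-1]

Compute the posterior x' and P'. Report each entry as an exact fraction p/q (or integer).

x' = [191/27, 101/27]
P' = [668/27 308/27; 308/27 164/27]

x̄ = F·x = [9, 3]
P̄ = F·P·Fᵀ + Q = [31 9; 9 7]
y = z − H·x̄ = [-4]
S = H·P̄·Hᵀ + R = [27]
K = P̄·Hᵀ·S⁻¹ = [13/27; -5/27]
x' = x̄ + K·y = [191/27, 101/27]
P' = (I − K·H)·P̄ = [668/27 308/27; 308/27 164/27]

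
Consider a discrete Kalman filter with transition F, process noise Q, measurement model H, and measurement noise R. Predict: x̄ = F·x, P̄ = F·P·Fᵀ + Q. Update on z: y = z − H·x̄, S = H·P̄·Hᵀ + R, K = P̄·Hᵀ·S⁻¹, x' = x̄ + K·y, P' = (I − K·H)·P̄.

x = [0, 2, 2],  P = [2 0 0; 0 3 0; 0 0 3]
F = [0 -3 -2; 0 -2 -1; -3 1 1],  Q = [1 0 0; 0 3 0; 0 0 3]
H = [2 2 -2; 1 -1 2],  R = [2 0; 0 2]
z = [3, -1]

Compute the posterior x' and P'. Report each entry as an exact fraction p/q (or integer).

x' = [4777/11948, 1626/2987, -2897/5974]
P' = [3449/5974 -1884/2987 -978/2987; -1884/2987 7452/2987 5067/2987; -978/2987 5067/2987 4257/2987]

x̄ = F·x = [-10, -6, 4]
P̄ = F·P·Fᵀ + Q = [40 24 -15; 24 18 -9; -15 -9 27]
y = z − H·x̄ = [43, -5]
S = H·P̄·Hᵀ + R = [726 -148; -148 96]
K = P̄·Hᵀ·S⁻¹ = [1637/5974 3305/11948; 501/2987 399/2987; -168/2987 2469/5974]
x' = x̄ + K·y = [4777/11948, 1626/2987, -2897/5974]
P' = (I − K·H)·P̄ = [3449/5974 -1884/2987 -978/2987; -1884/2987 7452/2987 5067/2987; -978/2987 5067/2987 4257/2987]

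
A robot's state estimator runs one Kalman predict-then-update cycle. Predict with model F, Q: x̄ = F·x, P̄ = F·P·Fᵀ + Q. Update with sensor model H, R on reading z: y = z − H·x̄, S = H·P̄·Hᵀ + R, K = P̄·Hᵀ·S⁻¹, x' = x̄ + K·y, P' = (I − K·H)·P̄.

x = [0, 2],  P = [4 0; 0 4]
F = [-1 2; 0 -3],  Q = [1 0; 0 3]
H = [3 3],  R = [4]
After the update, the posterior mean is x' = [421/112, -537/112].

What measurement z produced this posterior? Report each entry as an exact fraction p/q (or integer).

z = [-3]

x̄ = F·x = [4, -6]
P̄ = F·P·Fᵀ + Q = [21 -24; -24 39]
S = H·P̄·Hᵀ + R = [112]
K = P̄·Hᵀ·S⁻¹ = [-9/112; 45/112]
x' − x̄ = [-27/112, 135/112] = K·y
y = (KᵀK)⁻¹·Kᵀ·(x' − x̄) = [3]
z = y + H·x̄ = [3] + [-6] = [-3]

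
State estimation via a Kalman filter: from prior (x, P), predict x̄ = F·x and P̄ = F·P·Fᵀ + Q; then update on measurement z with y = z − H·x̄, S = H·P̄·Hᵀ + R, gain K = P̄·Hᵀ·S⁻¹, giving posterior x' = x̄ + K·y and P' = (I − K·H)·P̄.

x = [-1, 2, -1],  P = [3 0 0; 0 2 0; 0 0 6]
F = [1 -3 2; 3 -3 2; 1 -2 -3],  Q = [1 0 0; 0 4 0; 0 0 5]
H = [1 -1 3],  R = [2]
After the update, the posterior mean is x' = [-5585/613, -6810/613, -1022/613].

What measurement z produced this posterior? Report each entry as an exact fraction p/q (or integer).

z = [-3]

x̄ = F·x = [-9, -11, -2]
P̄ = F·P·Fᵀ + Q = [46 51 -21; 51 73 -15; -21 -15 70]
S = H·P̄·Hᵀ + R = [613]
K = P̄·Hᵀ·S⁻¹ = [-68/613; -67/613; 204/613]
x' − x̄ = [-68/613, -67/613, 204/613] = K·y
y = (KᵀK)⁻¹·Kᵀ·(x' − x̄) = [1]
z = y + H·x̄ = [1] + [-4] = [-3]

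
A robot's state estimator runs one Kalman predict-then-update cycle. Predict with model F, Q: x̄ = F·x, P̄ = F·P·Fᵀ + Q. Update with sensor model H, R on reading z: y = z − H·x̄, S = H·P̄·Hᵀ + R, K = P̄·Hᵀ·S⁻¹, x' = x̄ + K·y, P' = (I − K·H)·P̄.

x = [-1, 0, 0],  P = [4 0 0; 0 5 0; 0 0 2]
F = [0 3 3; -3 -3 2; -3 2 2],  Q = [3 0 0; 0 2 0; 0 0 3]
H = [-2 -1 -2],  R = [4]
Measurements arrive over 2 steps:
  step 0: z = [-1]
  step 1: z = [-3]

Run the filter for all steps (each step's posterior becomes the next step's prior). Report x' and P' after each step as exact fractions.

step 0: x̄ = F·x = [0, 3, 3]
step 0: P̄ = F·P·Fᵀ + Q = [66 -33 42; -33 91 14; 42 14 67]
step 0: y = z − H·x̄ = [8]
step 0: S = H·P̄·Hᵀ + R = [887]
step 0: K = P̄·Hᵀ·S⁻¹ = [-183/887; -53/887; -232/887]
step 0: x' = x̄ + K·y = [-1464/887, 2237/887, 805/887]
step 0: P' = (I − K·H)·P̄ = [25053/887 -38970/887 -5202/887; -38970/887 77908/887 122/887; -5202/887 122/887 5605/887]
step 1: x̄ = F·x = [9126/887, -709/887, 10476/887]
step 1: P̄ = F·P·Fᵀ + Q = [756474/887 -270360/887 900090/887; -270360/887 310343/887 -274281/887; 900090/887 -274281/887 1093230/887]
step 1: y = z − H·x̄ = [35834/887]
step 1: S = H·P̄·Hᵀ + R = [12734863/887]
step 1: K = P̄·Hᵀ·S⁻¹ = [-3042768/12734863; 778939/12734863; -3712359/12734863]
step 1: x' = x̄ + K·y = [8098998/12734863, 21289157/12734863, 430386/12734863]
step 1: P' = (I − K·H)·P̄ = [422948874/12734863 -1209545544/12734863 187909434/12734863; -1209545544/12734863 3771623024/12734863 -677823846/12734863; 187909434/12734863 -677823846/12734863 158427207/12734863]

step 0: x' = [-1464/887, 2237/887, 805/887], P' = [25053/887 -38970/887 -5202/887; -38970/887 77908/887 122/887; -5202/887 122/887 5605/887]
step 1: x' = [8098998/12734863, 21289157/12734863, 430386/12734863], P' = [422948874/12734863 -1209545544/12734863 187909434/12734863; -1209545544/12734863 3771623024/12734863 -677823846/12734863; 187909434/12734863 -677823846/12734863 158427207/12734863]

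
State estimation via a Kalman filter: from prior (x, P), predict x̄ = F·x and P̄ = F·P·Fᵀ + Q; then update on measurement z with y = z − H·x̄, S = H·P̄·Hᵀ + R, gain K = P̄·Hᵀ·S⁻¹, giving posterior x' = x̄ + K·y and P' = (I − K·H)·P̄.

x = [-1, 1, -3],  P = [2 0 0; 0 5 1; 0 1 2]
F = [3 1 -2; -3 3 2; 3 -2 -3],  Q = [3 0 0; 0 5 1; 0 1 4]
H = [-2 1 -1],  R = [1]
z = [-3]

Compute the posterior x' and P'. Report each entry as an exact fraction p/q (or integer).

x' = [1412/569, 1710/569, 602/569]
P' = [7854/569 9705/569 -5907/569; 9705/569 13972/569 -5628/569; -5907/569 -5628/569 6372/569]

x̄ = F·x = [4, 0, 4]
P̄ = F·P·Fᵀ + Q = [30 -15 21; -15 88 -72; 21 -72 72]
y = z − H·x̄ = [9]
S = H·P̄·Hᵀ + R = [569]
K = P̄·Hᵀ·S⁻¹ = [-96/569; 190/569; -186/569]
x' = x̄ + K·y = [1412/569, 1710/569, 602/569]
P' = (I − K·H)·P̄ = [7854/569 9705/569 -5907/569; 9705/569 13972/569 -5628/569; -5907/569 -5628/569 6372/569]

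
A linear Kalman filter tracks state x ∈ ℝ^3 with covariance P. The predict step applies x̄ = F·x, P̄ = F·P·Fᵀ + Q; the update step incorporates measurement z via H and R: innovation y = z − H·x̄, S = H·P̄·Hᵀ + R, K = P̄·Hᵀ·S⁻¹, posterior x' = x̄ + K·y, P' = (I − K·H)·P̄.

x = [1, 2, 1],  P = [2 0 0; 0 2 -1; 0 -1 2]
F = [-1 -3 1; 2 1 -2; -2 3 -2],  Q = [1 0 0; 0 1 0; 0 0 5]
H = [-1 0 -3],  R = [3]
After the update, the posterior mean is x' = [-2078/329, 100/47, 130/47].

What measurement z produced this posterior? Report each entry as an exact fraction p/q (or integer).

z = [-2]

x̄ = F·x = [-6, 2, 2]
P̄ = F·P·Fᵀ + Q = [29 -21 -27; -21 23 14; -27 14 51]
S = H·P̄·Hᵀ + R = [329]
K = P̄·Hᵀ·S⁻¹ = [52/329; -3/47; -18/47]
x' − x̄ = [-104/329, 6/47, 36/47] = K·y
y = (KᵀK)⁻¹·Kᵀ·(x' − x̄) = [-2]
z = y + H·x̄ = [-2] + [0] = [-2]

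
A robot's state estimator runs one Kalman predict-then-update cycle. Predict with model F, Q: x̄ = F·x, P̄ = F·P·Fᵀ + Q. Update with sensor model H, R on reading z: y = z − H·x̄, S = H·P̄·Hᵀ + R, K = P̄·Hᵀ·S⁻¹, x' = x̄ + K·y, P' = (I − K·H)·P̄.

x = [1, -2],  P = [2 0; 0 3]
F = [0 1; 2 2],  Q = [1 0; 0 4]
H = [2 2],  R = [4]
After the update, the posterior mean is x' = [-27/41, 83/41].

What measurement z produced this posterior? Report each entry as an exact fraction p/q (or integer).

z = [3]

x̄ = F·x = [-2, -2]
P̄ = F·P·Fᵀ + Q = [4 6; 6 24]
S = H·P̄·Hᵀ + R = [164]
K = P̄·Hᵀ·S⁻¹ = [5/41; 15/41]
x' − x̄ = [55/41, 165/41] = K·y
y = (KᵀK)⁻¹·Kᵀ·(x' − x̄) = [11]
z = y + H·x̄ = [11] + [-8] = [3]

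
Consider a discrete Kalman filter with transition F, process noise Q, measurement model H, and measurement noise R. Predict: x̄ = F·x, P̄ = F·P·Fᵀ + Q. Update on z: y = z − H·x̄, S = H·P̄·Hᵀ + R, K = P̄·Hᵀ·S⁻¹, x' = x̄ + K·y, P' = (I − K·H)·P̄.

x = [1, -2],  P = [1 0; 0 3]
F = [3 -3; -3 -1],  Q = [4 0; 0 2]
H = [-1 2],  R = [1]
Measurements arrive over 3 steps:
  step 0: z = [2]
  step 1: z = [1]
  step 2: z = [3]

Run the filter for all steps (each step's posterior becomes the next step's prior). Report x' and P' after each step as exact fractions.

step 0: x' = [353/97, 267/97], P' = [2280/97 1120/97; 1120/97 574/97]
step 1: x' = [-97940/33271, -163176/166355], P' = [164162/33271 79074/33271; 79074/33271 231732/166355]
step 2: x' = [-101163282/61763297, 43935834/61763297], P' = [304399638/61763297 146369126/61763297; 146369126/61763297 85668452/61763297]

step 0: x̄ = F·x = [9, -1]
step 0: P̄ = F·P·Fᵀ + Q = [40 0; 0 14]
step 0: y = z − H·x̄ = [13]
step 0: S = H·P̄·Hᵀ + R = [97]
step 0: K = P̄·Hᵀ·S⁻¹ = [-40/97; 28/97]
step 0: x' = x̄ + K·y = [353/97, 267/97]
step 0: P' = (I − K·H)·P̄ = [2280/97 1120/97; 1120/97 574/97]
step 1: x̄ = F·x = [258/97, -1326/97]
step 1: P̄ = F·P·Fᵀ + Q = [5914/97 -12078/97; -12078/97 28008/97]
step 1: y = z − H·x̄ = [31]
step 1: S = H·P̄·Hᵀ + R = [1715]
step 1: K = P̄·Hᵀ·S⁻¹ = [-62/343; 702/1715]
step 1: x' = x̄ + K·y = [-97940/33271, -163176/166355]
step 1: P' = (I − K·H)·P̄ = [164162/33271 79074/33271; 79074/33271 231732/166355]
step 2: x̄ = F·x = [-979572/166355, 1632276/166355]
step 2: P̄ = F·P·Fᵀ + Q = [3021638/166355 -4319874/166355; -4319874/166355 10323952/166355]
step 2: y = z − H·x̄ = [-3745059/166355]
step 2: S = H·P̄·Hᵀ + R = [61763297/166355]
step 2: K = P̄·Hᵀ·S⁻¹ = [-11661386/61763297; 24967778/61763297]
step 2: x' = x̄ + K·y = [-101163282/61763297, 43935834/61763297]
step 2: P' = (I − K·H)·P̄ = [304399638/61763297 146369126/61763297; 146369126/61763297 85668452/61763297]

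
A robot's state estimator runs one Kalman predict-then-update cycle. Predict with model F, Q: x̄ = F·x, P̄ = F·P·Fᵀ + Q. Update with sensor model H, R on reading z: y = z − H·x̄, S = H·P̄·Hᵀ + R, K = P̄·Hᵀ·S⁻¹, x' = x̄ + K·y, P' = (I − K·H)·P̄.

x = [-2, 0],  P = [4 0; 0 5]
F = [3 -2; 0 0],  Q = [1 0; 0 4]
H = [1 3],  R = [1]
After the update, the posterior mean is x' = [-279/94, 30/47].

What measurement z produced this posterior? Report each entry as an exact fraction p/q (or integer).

z = [-1]

x̄ = F·x = [-6, 0]
P̄ = F·P·Fᵀ + Q = [57 0; 0 4]
S = H·P̄·Hᵀ + R = [94]
K = P̄·Hᵀ·S⁻¹ = [57/94; 6/47]
x' − x̄ = [285/94, 30/47] = K·y
y = (KᵀK)⁻¹·Kᵀ·(x' − x̄) = [5]
z = y + H·x̄ = [5] + [-6] = [-1]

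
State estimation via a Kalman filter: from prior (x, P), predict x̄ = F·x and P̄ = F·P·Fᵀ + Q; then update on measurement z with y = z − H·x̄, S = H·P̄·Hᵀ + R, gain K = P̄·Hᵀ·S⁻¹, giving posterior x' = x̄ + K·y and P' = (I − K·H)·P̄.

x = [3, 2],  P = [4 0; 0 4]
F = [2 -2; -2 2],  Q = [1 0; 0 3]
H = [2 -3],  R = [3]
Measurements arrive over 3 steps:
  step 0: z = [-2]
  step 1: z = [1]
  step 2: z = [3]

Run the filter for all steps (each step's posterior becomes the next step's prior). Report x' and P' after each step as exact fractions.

step 0: x̄ = F·x = [2, -2]
step 0: P̄ = F·P·Fᵀ + Q = [33 -32; -32 35]
step 0: y = z − H·x̄ = [-12]
step 0: S = H·P̄·Hᵀ + R = [834]
step 0: K = P̄·Hᵀ·S⁻¹ = [27/139; -169/834]
step 0: x' = x̄ + K·y = [-46/139, 60/139]
step 0: P' = (I − K·H)·P̄ = [213/139 115/139; 115/139 629/834]
step 1: x̄ = F·x = [-212/139, 212/139]
step 1: P̄ = F·P·Fᵀ + Q = [1471/417 -1054/417; -1054/417 2305/417]
step 1: y = z − H·x̄ = [1199/139]
step 1: S = H·P̄·Hᵀ + R = [40528/417]
step 1: K = P̄·Hᵀ·S⁻¹ = [763/5066; -9023/40528]
step 1: x' = x̄ + K·y = [-1145/5066, -16019/40528]
step 1: P' = (I − K·H)·P̄ = [3351/2533 3705/5066; 3705/5066 28783/40528]
step 2: x̄ = F·x = [6859/20264, -6859/20264]
step 2: P̄ = F·P·Fᵀ + Q = [33251/10132 -23119/10132; -23119/10132 53515/10132]
step 2: y = z − H·x̄ = [26497/20264]
step 2: S = H·P̄·Hᵀ + R = [922463/10132]
step 2: K = P̄·Hᵀ·S⁻¹ = [135859/922463; -206783/922463]
step 2: x' = x̄ + K·y = [489885/922463, -1165249/1844926]
step 2: P' = (I − K·H)·P̄ = [1205601/922463 667875/922463; 667875/922463 652033/922463]

step 0: x' = [-46/139, 60/139], P' = [213/139 115/139; 115/139 629/834]
step 1: x' = [-1145/5066, -16019/40528], P' = [3351/2533 3705/5066; 3705/5066 28783/40528]
step 2: x' = [489885/922463, -1165249/1844926], P' = [1205601/922463 667875/922463; 667875/922463 652033/922463]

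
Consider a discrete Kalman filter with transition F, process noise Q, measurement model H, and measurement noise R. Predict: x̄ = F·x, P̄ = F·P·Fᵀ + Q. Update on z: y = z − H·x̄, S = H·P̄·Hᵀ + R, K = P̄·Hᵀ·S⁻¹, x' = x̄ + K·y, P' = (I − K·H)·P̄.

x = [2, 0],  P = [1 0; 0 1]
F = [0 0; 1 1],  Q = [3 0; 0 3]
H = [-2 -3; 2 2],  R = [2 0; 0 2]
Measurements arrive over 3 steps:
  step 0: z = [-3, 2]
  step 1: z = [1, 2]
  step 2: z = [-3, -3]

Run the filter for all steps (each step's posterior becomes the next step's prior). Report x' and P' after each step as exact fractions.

step 0: x̄ = F·x = [0, 2]
step 0: P̄ = F·P·Fᵀ + Q = [3 0; 0 5]
step 0: y = z − H·x̄ = [3, -2]
step 0: S = H·P̄·Hᵀ + R = [59 -42; -42 34]
step 0: K = P̄·Hᵀ·S⁻¹ = [24/121 51/121; -45/121 -20/121]
step 0: x' = x̄ + K·y = [-30/121, 147/121]
step 0: P' = (I − K·H)·P̄ = [201/121 -150/121; -150/121 130/121]
step 1: x̄ = F·x = [0, 117/121]
step 1: P̄ = F·P·Fᵀ + Q = [3 0; 0 394/121]
step 1: y = z − H·x̄ = [472/121, 8/121]
step 1: S = H·P̄·Hᵀ + R = [5240/121 -3816/121; -3816/121 3270/121]
step 1: K = P̄·Hᵀ·S⁻¹ = [273/1772 178/443; -591/1772 -197/1329]
step 1: x' = x̄ + K·y = [278/443, -457/1329]
step 1: P' = (I − K·H)·P̄ = [1341/886 -985/886; -985/886 2561/2658]
step 2: x̄ = F·x = [0, 377/1329]
step 2: P̄ = F·P·Fᵀ + Q = [3 0; 0 4324/1329]
step 2: y = z − H·x̄ = [-952/443, -4741/1329]
step 2: S = H·P̄·Hᵀ + R = [19174/443 -13964/443; -13964/443 35902/1329]
step 2: K = P̄·Hᵀ·S⁻¹ = [1797/11671 4689/11671; -19458/58355 -8648/58355]
step 2: x' = x̄ + K·y = [-20589/11671, 89219/58355]
step 2: P' = (I − K·H)·P̄ = [17661/11671 -12972/11671; -12972/11671 56212/58355]

step 0: x' = [-30/121, 147/121], P' = [201/121 -150/121; -150/121 130/121]
step 1: x' = [278/443, -457/1329], P' = [1341/886 -985/886; -985/886 2561/2658]
step 2: x' = [-20589/11671, 89219/58355], P' = [17661/11671 -12972/11671; -12972/11671 56212/58355]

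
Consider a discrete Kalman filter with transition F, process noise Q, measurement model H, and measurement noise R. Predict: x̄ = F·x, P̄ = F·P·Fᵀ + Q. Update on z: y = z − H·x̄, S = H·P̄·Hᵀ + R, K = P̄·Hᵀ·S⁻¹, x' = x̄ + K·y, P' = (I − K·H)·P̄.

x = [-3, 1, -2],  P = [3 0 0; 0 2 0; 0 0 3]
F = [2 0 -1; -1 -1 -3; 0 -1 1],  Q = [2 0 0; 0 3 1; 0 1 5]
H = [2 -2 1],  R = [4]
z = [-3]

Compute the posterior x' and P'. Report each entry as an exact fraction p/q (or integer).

x̄ = F·x = [-4, 8, -3]
P̄ = F·P·Fᵀ + Q = [17 3 -3; 3 35 -6; -3 -6 10]
y = z − H·x̄ = [24]
S = H·P̄·Hᵀ + R = [210]
K = P̄·Hᵀ·S⁻¹ = [5/42; -1/3; 8/105]
x' = x̄ + K·y = [-8/7, 0, -41/35]
P' = (I − K·H)·P̄ = [589/42 34/3 -103/21; 34/3 35/3 -2/3; -103/21 -2/3 922/105]

x' = [-8/7, 0, -41/35]
P' = [589/42 34/3 -103/21; 34/3 35/3 -2/3; -103/21 -2/3 922/105]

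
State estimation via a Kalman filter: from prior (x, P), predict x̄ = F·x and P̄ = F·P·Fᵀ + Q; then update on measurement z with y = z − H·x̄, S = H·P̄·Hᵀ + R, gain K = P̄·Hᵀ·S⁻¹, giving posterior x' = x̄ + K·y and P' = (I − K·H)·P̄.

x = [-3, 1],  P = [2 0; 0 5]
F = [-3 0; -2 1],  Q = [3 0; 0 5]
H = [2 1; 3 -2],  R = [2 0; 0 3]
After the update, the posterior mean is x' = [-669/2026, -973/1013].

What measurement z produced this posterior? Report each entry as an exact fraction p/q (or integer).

z = [-2, 1]

x̄ = F·x = [9, 7]
P̄ = F·P·Fᵀ + Q = [21 12; 12 18]
S = H·P̄·Hᵀ + R = [152 78; 78 120]
K = P̄·Hᵀ·S⁻¹ = [573/2026 143/1013; 420/1013 -273/1013]
x' − x̄ = [-18903/2026, -8064/1013] = K·y
y = (KᵀK)⁻¹·Kᵀ·(x' − x̄) = [-27, -12]
z = y + H·x̄ = [-27, -12] + [25, 13] = [-2, 1]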